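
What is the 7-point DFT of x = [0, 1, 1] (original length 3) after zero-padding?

Original 3-point DFT: [2, -1, -1]
Zero-padded 7-point DFT provides frequency interpolation.

DFT_7([x, 0, ...]) = [2, 0.4010-1.7568i, -1.1235-0.5410i, -0.2775+0.3479i, -0.2775-0.3479i, -1.1235+0.5410i, 0.4010+1.7568i]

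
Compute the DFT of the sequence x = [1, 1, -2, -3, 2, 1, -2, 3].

X[k] = Σ(n=0 to 7) x[n] · ω_8^(nk)
where ω_8 = e^(-2πi/8)

Computing each X[k]:
X[0] = 1
X[1] = 3.2426+4.2426i
X[2] = 7-2i
X[3] = -5.2426+4.2426i
X[4] = -3
X[5] = -5.2426-4.2426i
X[6] = 7+2i
X[7] = 3.2426-4.2426i

X = [1, 3.2426+4.2426i, 7-2i, -5.2426+4.2426i, -3, -5.2426-4.2426i, 7+2i, 3.2426-4.2426i]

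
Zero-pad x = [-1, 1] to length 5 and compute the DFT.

Original 2-point DFT: [0, -2]
Zero-padded 5-point DFT provides frequency interpolation.

DFT_5([x, 0, ...]) = [0, -0.6910-0.9511i, -1.8090-0.5878i, -1.8090+0.5878i, -0.6910+0.9511i]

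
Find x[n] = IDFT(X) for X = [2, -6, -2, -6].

x[n] = (1/4) Σ(k=0 to 3) X[k] · e^(2πikn/4)

Computing each x[n]:
x[0] = -3
x[1] = 1
x[2] = 3
x[3] = 1

x = [-3, 1, 3, 1]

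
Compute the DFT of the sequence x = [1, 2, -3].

X[k] = Σ(n=0 to 2) x[n] · ω_3^(nk)
where ω_3 = e^(-2πi/3)

Computing each X[k]:
X[0] = 0
X[1] = 1.5000-4.3301i
X[2] = 1.5000+4.3301i

X = [0, 1.5000-4.3301i, 1.5000+4.3301i]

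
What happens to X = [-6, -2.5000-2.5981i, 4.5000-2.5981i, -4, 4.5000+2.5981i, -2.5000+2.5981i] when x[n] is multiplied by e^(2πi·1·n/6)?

Modulation property: DFT(ω_6^(-1n)·x[n]) = X[(k-1) mod 6], so circularly shift X by 1 positions.

X[k-1] = [-2.5000+2.5981i, -6, -2.5000-2.5981i, 4.5000-2.5981i, -4, 4.5000+2.5981i]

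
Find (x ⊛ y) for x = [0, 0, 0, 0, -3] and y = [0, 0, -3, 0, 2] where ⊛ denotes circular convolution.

(x ⊛ y)[n] = Σ(m=0 to 4) x[m] · y[(n-m) mod 5]

Computing each output sample:
(x ⊛ y)[0] = 0
(x ⊛ y)[1] = 9
(x ⊛ y)[2] = 0
(x ⊛ y)[3] = -6
(x ⊛ y)[4] = 0

x ⊛ y = [0, 9, 0, -6, 0]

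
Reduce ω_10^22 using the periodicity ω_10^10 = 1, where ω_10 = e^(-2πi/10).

Since ω_10^10 = 1, powers reduce modulo 10.
22 mod 10 = 2
So ω_10^22 = ω_10^2 = e^(-2πi·2/10)

ω_10^22 = ω_10^2 = 0.3090-0.9511i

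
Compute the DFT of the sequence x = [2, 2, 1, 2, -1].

X[k] = Σ(n=0 to 4) x[n] · ω_5^(nk)
where ω_5 = e^(-2πi/5)

Computing each X[k]:
X[0] = 6
X[1] = -0.1180-2.2654i
X[2] = 2.1180-2.7144i
X[3] = 2.1180+2.7144i
X[4] = -0.1180+2.2654i

X = [6, -0.1180-2.2654i, 2.1180-2.7144i, 2.1180+2.7144i, -0.1180+2.2654i]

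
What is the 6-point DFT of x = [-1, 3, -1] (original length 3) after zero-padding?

Original 3-point DFT: [1, -2.0000-3.4641i, -2.0000+3.4641i]
Zero-padded 6-point DFT provides frequency interpolation.

DFT_6([x, 0, ...]) = [1, 1.0000-1.7321i, -2.0000-3.4641i, -5, -2.0000+3.4641i, 1.0000+1.7321i]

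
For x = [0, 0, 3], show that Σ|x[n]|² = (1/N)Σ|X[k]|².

Time domain:
Σ|x[n]|² = |0|² + |0|² + |3|² = 9.0000

Frequency domain:
(1/3)Σ|X[k]|² = (1/3)(|3|² + |-1.5000+2.5981i|² + |-1.5000-2.5981i|²) = (1/3)·27.0000 = 9.0000

Both sides agree, confirming Parseval's theorem.

Σ|x[n]|² = (1/N)Σ|X[k]|² = 9.0000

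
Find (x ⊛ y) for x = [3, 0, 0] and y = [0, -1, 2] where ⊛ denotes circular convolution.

(x ⊛ y)[n] = Σ(m=0 to 2) x[m] · y[(n-m) mod 3]

Computing each output sample:
(x ⊛ y)[0] = 0
(x ⊛ y)[1] = -3
(x ⊛ y)[2] = 6

x ⊛ y = [0, -3, 6]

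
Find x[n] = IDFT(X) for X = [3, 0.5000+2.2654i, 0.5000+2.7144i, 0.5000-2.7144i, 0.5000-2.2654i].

x[n] = (1/5) Σ(k=0 to 4) X[k] · e^(2πikn/5)

Computing each x[n]:
x[0] = 1
x[1] = -1
x[2] = 1
x[3] = 0
x[4] = 2

x = [1, -1, 1, 0, 2]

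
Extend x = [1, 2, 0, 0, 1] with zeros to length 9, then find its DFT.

Original 5-point DFT: [4, 1.9271-0.9511i, -1.4271-0.5878i, -1.4271+0.5878i, 1.9271+0.9511i]
Zero-padded 9-point DFT provides frequency interpolation.

DFT_9([x, 0, ...]) = [4, 1.5924-1.6276i, 2.1133-1.3268i, -0.5000-2.5981i, -0.7057+0.3008i, -0.7057-0.3008i, -0.5000+2.5981i, 2.1133+1.3268i, 1.5924+1.6276i]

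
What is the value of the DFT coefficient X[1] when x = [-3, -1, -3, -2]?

X[1] = Σ(n=0 to 3) x[n] · ω_4^(1n) where ω_4 = e^(-2πi/4)
= (-3)·ω_4^0 + (-1)·ω_4^1 + (-3)·ω_4^2 + (-2)·ω_4^3

X[1] = -1i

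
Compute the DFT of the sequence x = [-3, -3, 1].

X[k] = Σ(n=0 to 2) x[n] · ω_3^(nk)
where ω_3 = e^(-2πi/3)

Computing each X[k]:
X[0] = -5
X[1] = -2.0000+3.4641i
X[2] = -2.0000-3.4641i

X = [-5, -2.0000+3.4641i, -2.0000-3.4641i]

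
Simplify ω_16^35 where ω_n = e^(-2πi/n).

Since ω_16^16 = 1, powers reduce modulo 16.
35 mod 16 = 3
So ω_16^35 = ω_16^3 = e^(-2πi·3/16)

ω_16^35 = ω_16^3 = 0.3827-0.9239i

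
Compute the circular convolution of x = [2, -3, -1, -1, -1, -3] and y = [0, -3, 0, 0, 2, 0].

(x ⊛ y)[n] = Σ(m=0 to 5) x[m] · y[(n-m) mod 6]

Computing each output sample:
(x ⊛ y)[0] = 7
(x ⊛ y)[1] = -8
(x ⊛ y)[2] = 7
(x ⊛ y)[3] = -3
(x ⊛ y)[4] = 7
(x ⊛ y)[5] = -3

x ⊛ y = [7, -8, 7, -3, 7, -3]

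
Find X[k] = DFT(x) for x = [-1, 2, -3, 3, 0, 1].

X[k] = Σ(n=0 to 5) x[n] · ω_6^(nk)
where ω_6 = e^(-2πi/6)

Computing each X[k]:
X[0] = 2
X[1] = -1.0000+1.7321i
X[2] = 2.0000-3.4641i
X[3] = -10
X[4] = 2.0000+3.4641i
X[5] = -1.0000-1.7321i

X = [2, -1.0000+1.7321i, 2.0000-3.4641i, -10, 2.0000+3.4641i, -1.0000-1.7321i]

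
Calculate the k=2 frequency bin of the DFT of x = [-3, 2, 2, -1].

X[2] = Σ(n=0 to 3) x[n] · ω_4^(2n) where ω_4 = e^(-2πi/4)
= (-3)·ω_4^0 + (2)·ω_4^2 + (2)·ω_4^4 + (-1)·ω_4^6

X[2] = -2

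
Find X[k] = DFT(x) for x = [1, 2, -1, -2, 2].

X[k] = Σ(n=0 to 4) x[n] · ω_5^(nk)
where ω_5 = e^(-2πi/5)

Computing each X[k]:
X[0] = 2
X[1] = 4.6631-0.5878i
X[2] = -3.1631+0.9511i
X[3] = -3.1631-0.9511i
X[4] = 4.6631+0.5878i

X = [2, 4.6631-0.5878i, -3.1631+0.9511i, -3.1631-0.9511i, 4.6631+0.5878i]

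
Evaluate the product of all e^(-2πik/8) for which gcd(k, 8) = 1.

The primitive 8th roots of unity are ω_8^k for k coprime to 8: k ∈ {1, 3, 5, 7}
Their product equals the constant term of the cyclotomic polynomial Φ_8(x) up to sign.
For n ≥ 3, the product of all primitive nth roots of unity is 1. (For n=1 it is 1; for n=2 it is -1.)

1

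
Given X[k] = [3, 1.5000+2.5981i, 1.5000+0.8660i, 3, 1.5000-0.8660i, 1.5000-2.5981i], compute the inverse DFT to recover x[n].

x[n] = (1/6) Σ(k=0 to 5) X[k] · e^(2πikn/6)

Computing each x[n]:
x[0] = 2
x[1] = -1
x[2] = 0
x[3] = 0
x[4] = 1
x[5] = 1

x = [2, -1, 0, 0, 1, 1]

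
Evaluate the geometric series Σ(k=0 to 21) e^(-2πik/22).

Sum of all nth roots of unity equals 0 for n > 1 (geometric series with r ≠ 1).

0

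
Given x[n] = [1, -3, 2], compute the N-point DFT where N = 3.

X[k] = Σ(n=0 to 2) x[n] · ω_3^(nk)
where ω_3 = e^(-2πi/3)

Computing each X[k]:
X[0] = 0
X[1] = 1.5000+4.3301i
X[2] = 1.5000-4.3301i

X = [0, 1.5000+4.3301i, 1.5000-4.3301i]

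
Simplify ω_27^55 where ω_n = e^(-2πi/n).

Since ω_27^27 = 1, powers reduce modulo 27.
55 mod 27 = 1
So ω_27^55 = ω_27^1 = e^(-2πi·1/27)

ω_27^55 = ω_27^1 = 0.9730-0.2306i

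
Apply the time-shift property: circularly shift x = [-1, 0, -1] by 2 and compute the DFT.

Time shift by 2: X_shifted[k] = ω_3^(2k) · X[k]
Shifted x = [0, -1, -1]

DFT(x[n-2]) = [-2, 1, 1]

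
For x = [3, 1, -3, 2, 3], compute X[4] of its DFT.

X[4] = Σ(n=0 to 4) x[n] · ω_5^(4n) where ω_5 = e^(-2πi/5)
= (3)·ω_5^0 + (1)·ω_5^4 + (-3)·ω_5^8 + (2)·ω_5^12 + (3)·ω_5^16

X[4] = 5.0451-4.8410i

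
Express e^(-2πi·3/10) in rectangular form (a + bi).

ω_10^3 = e^(-2πi·3/10)
= cos(-2π·3/10) + i·sin(-2π·3/10)
= cos(-6π/10) + i·sin(-6π/10)

ω_10^3 = cos(-6π/10) + i·sin(-6π/10) = -0.3090-0.9511i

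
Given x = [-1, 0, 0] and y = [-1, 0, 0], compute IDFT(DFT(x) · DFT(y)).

(x ⊛ y)[n] = Σ(m=0 to 2) x[m] · y[(n-m) mod 3]

Computing each output sample:
(x ⊛ y)[0] = 1
(x ⊛ y)[1] = 0
(x ⊛ y)[2] = 0

x ⊛ y = [1, 0, 0]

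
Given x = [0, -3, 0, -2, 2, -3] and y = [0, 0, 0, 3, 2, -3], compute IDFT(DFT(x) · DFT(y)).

(x ⊛ y)[n] = Σ(m=0 to 5) x[m] · y[(n-m) mod 6]

Computing each output sample:
(x ⊛ y)[0] = 3
(x ⊛ y)[1] = 2
(x ⊛ y)[2] = 1
(x ⊛ y)[3] = -12
(x ⊛ y)[4] = 0
(x ⊛ y)[5] = -6

x ⊛ y = [3, 2, 1, -12, 0, -6]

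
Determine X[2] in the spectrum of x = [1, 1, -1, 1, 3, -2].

X[2] = Σ(n=0 to 5) x[n] · ω_6^(2n) where ω_6 = e^(-2πi/6)
= (1)·ω_6^0 + (1)·ω_6^2 + (-1)·ω_6^4 + (1)·ω_6^6 + (3)·ω_6^8 + (-2)·ω_6^10

X[2] = 1.5000-6.0622i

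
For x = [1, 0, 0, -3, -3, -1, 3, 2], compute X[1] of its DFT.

X[1] = Σ(n=0 to 7) x[n] · ω_8^(1n) where ω_8 = e^(-2πi/8)
= (1)·ω_8^0 + (0)·ω_8^1 + (0)·ω_8^2 + (-3)·ω_8^3 + (-3)·ω_8^4 + (-1)·ω_8^5 + (3)·ω_8^6 + (2)·ω_8^7

X[1] = 8.2426+5.8284i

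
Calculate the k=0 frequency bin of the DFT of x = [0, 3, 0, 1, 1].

X[0] = Σ(n=0 to 4) x[n] · ω_5^0 = Σ x[n]
= (0) + (3) + (0) + (1) + (1)

X[0] = 5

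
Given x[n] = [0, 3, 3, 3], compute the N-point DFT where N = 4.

X[k] = Σ(n=0 to 3) x[n] · ω_4^(nk)
where ω_4 = e^(-2πi/4)

Computing each X[k]:
X[0] = 9
X[1] = -3
X[2] = -3
X[3] = -3

X = [9, -3, -3, -3]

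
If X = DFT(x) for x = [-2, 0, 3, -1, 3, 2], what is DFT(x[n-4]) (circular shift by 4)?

Time shift by 4: X_shifted[k] = ω_6^(4k) · X[k]
Shifted x = [3, -1, 3, 2, -2, 0]

DFT(x[n-4]) = [5, -3.4641i, 5.0000+5.1962i, 3, 5.0000-5.1962i, 3.4641i]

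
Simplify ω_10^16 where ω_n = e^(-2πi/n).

Since ω_10^10 = 1, powers reduce modulo 10.
16 mod 10 = 6
So ω_10^16 = ω_10^6 = e^(-2πi·6/10)

ω_10^16 = ω_10^6 = -0.8090+0.5878i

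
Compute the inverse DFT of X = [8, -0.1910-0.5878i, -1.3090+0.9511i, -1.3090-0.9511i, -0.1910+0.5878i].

x[n] = (1/5) Σ(k=0 to 4) X[k] · e^(2πikn/5)

Computing each x[n]:
x[0] = 1
x[1] = 2
x[2] = 2
x[3] = 1
x[4] = 2

x = [1, 2, 2, 1, 2]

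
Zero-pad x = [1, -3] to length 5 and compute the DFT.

Original 2-point DFT: [-2, 4]
Zero-padded 5-point DFT provides frequency interpolation.

DFT_5([x, 0, ...]) = [-2, 0.0729+2.8532i, 3.4271+1.7634i, 3.4271-1.7634i, 0.0729-2.8532i]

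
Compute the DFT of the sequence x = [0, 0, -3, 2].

X[k] = Σ(n=0 to 3) x[n] · ω_4^(nk)
where ω_4 = e^(-2πi/4)

Computing each X[k]:
X[0] = -1
X[1] = 3+2i
X[2] = -5
X[3] = 3-2i

X = [-1, 3+2i, -5, 3-2i]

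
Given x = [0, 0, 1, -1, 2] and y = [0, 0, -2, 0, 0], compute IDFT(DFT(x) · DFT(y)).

(x ⊛ y)[n] = Σ(m=0 to 4) x[m] · y[(n-m) mod 5]

Computing each output sample:
(x ⊛ y)[0] = 2
(x ⊛ y)[1] = -4
(x ⊛ y)[2] = 0
(x ⊛ y)[3] = 0
(x ⊛ y)[4] = -2

x ⊛ y = [2, -4, 0, 0, -2]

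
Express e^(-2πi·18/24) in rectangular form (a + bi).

ω_24^18 = e^(-2πi·18/24)
= cos(-2π·18/24) + i·sin(-2π·18/24)
= cos(-36π/24) + i·sin(-36π/24)

ω_24^18 = cos(-36π/24) + i·sin(-36π/24) = 1i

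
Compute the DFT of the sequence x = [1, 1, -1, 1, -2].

X[k] = Σ(n=0 to 4) x[n] · ω_5^(nk)
where ω_5 = e^(-2πi/5)

Computing each X[k]:
X[0] = 0
X[1] = 0.6910-1.6776i
X[2] = 1.8090-3.6655i
X[3] = 1.8090+3.6655i
X[4] = 0.6910+1.6776i

X = [0, 0.6910-1.6776i, 1.8090-3.6655i, 1.8090+3.6655i, 0.6910+1.6776i]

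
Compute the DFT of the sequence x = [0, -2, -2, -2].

X[k] = Σ(n=0 to 3) x[n] · ω_4^(nk)
where ω_4 = e^(-2πi/4)

Computing each X[k]:
X[0] = -6
X[1] = 2
X[2] = 2
X[3] = 2

X = [-6, 2, 2, 2]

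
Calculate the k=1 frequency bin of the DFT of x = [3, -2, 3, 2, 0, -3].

X[1] = Σ(n=0 to 5) x[n] · ω_6^(1n) where ω_6 = e^(-2πi/6)
= (3)·ω_6^0 + (-2)·ω_6^1 + (3)·ω_6^2 + (2)·ω_6^3 + (0)·ω_6^4 + (-3)·ω_6^5

X[1] = -3.0000-3.4641i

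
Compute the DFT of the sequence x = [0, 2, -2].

X[k] = Σ(n=0 to 2) x[n] · ω_3^(nk)
where ω_3 = e^(-2πi/3)

Computing each X[k]:
X[0] = 0
X[1] = -3.4641i
X[2] = 3.4641i

X = [0, -3.4641i, 3.4641i]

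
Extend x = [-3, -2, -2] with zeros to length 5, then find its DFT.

Original 3-point DFT: [-7, -1, -1]
Zero-padded 5-point DFT provides frequency interpolation.

DFT_5([x, 0, ...]) = [-7, -2.0000+3.0777i, -2.0000-0.7265i, -2.0000+0.7265i, -2.0000-3.0777i]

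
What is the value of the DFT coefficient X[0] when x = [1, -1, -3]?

X[0] = Σ(n=0 to 2) x[n] · ω_3^0 = Σ x[n]
= (1) + (-1) + (-3)

X[0] = -3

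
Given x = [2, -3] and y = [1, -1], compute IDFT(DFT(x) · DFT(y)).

(x ⊛ y)[n] = Σ(m=0 to 1) x[m] · y[(n-m) mod 2]

Computing each output sample:
(x ⊛ y)[0] = 5
(x ⊛ y)[1] = -5

x ⊛ y = [5, -5]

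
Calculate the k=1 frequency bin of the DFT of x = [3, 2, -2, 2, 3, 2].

X[1] = Σ(n=0 to 5) x[n] · ω_6^(1n) where ω_6 = e^(-2πi/6)
= (3)·ω_6^0 + (2)·ω_6^1 + (-2)·ω_6^2 + (2)·ω_6^3 + (3)·ω_6^4 + (2)·ω_6^5

X[1] = 2.5000+4.3301i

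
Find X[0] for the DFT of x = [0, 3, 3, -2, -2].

X[0] = Σ(n=0 to 4) x[n] · ω_5^0 = Σ x[n]
= (0) + (3) + (3) + (-2) + (-2)

X[0] = 2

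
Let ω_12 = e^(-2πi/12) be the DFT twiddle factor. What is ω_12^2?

ω_12^2 = e^(-2πi·2/12)
= cos(-2π·2/12) + i·sin(-2π·2/12)
= cos(-4π/12) + i·sin(-4π/12)

ω_12^2 = cos(-4π/12) + i·sin(-4π/12) = 0.5000-0.8660i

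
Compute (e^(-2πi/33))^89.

Since ω_33^33 = 1, powers reduce modulo 33.
89 mod 33 = 23
So ω_33^89 = ω_33^23 = e^(-2πi·23/33)

ω_33^89 = ω_33^23 = -0.3271+0.9450i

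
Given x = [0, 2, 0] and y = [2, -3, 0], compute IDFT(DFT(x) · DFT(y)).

(x ⊛ y)[n] = Σ(m=0 to 2) x[m] · y[(n-m) mod 3]

Computing each output sample:
(x ⊛ y)[0] = 0
(x ⊛ y)[1] = 4
(x ⊛ y)[2] = -6

x ⊛ y = [0, 4, -6]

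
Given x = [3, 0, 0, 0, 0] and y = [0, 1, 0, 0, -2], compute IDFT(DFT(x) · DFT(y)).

(x ⊛ y)[n] = Σ(m=0 to 4) x[m] · y[(n-m) mod 5]

Computing each output sample:
(x ⊛ y)[0] = 0
(x ⊛ y)[1] = 3
(x ⊛ y)[2] = 0
(x ⊛ y)[3] = 0
(x ⊛ y)[4] = -6

x ⊛ y = [0, 3, 0, 0, -6]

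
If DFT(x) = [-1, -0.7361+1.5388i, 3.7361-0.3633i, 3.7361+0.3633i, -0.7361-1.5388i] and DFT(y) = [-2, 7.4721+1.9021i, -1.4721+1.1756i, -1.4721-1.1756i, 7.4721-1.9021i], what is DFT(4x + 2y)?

By linearity: DFT(4x + 2y) = 4·DFT(x) + 2·DFT(y)
= 4·[-1, -0.7361+1.5388i, 3.7361-0.3633i, 3.7361+0.3633i, -0.7361-1.5388i] + 2·[-2, 7.4721+1.9021i, -1.4721+1.1756i, -1.4721-1.1756i, 7.4721-1.9021i]

Computing element-wise:
Z[0] = 4·(-1) + 2·(-2) = -8
Z[1] = 4·(-0.7361+1.5388i) + 2·(7.4721+1.9021i) = 11.9998+9.9594i
Z[2] = 4·(3.7361-0.3633i) + 2·(-1.4721+1.1756i) = 12.0002+0.8980i
Z[3] = 4·(3.7361+0.3633i) + 2·(-1.4721-1.1756i) = 12.0002-0.8980i
Z[4] = 4·(-0.7361-1.5388i) + 2·(7.4721-1.9021i) = 11.9998-9.9594i

DFT(4x + 2y) = 4·X + 2·Y = [-8, 11.9998+9.9594i, 12.0002+0.8980i, 12.0002-0.8980i, 11.9998-9.9594i]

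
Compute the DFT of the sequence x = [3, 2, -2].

X[k] = Σ(n=0 to 2) x[n] · ω_3^(nk)
where ω_3 = e^(-2πi/3)

Computing each X[k]:
X[0] = 3
X[1] = 3.0000-3.4641i
X[2] = 3.0000+3.4641i

X = [3, 3.0000-3.4641i, 3.0000+3.4641i]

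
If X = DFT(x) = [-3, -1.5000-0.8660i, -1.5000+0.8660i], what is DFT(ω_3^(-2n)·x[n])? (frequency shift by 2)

Modulation property: DFT(ω_3^(-2n)·x[n]) = X[(k-2) mod 3], so circularly shift X by 2 positions.

X[k-2] = [-1.5000-0.8660i, -1.5000+0.8660i, -3]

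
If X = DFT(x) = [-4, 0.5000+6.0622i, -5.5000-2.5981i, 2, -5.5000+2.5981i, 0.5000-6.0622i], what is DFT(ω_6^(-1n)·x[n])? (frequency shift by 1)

Modulation property: DFT(ω_6^(-1n)·x[n]) = X[(k-1) mod 6], so circularly shift X by 1 positions.

X[k-1] = [0.5000-6.0622i, -4, 0.5000+6.0622i, -5.5000-2.5981i, 2, -5.5000+2.5981i]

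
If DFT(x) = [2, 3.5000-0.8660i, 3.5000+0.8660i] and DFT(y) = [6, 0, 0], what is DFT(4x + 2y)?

By linearity: DFT(4x + 2y) = 4·DFT(x) + 2·DFT(y)
= 4·[2, 3.5000-0.8660i, 3.5000+0.8660i] + 2·[6, 0, 0]

Computing element-wise:
Z[0] = 4·(2) + 2·(6) = 20
Z[1] = 4·(3.5000-0.8660i) + 2·(0) = 14.0000-3.4640i
Z[2] = 4·(3.5000+0.8660i) + 2·(0) = 14.0000+3.4640i

DFT(4x + 2y) = 4·X + 2·Y = [20, 14.0000-3.4640i, 14.0000+3.4640i]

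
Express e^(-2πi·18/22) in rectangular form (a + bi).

ω_22^18 = e^(-2πi·18/22)
= cos(-2π·18/22) + i·sin(-2π·18/22)
= cos(-36π/22) + i·sin(-36π/22)

ω_22^18 = cos(-36π/22) + i·sin(-36π/22) = 0.4154+0.9096i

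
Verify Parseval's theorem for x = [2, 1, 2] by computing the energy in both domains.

Time domain:
Σ|x[n]|² = |2|² + |1|² + |2|² = 9.0000

Frequency domain:
(1/3)Σ|X[k]|² = (1/3)(|5|² + |0.5000+0.8660i|² + |0.5000-0.8660i|²) = (1/3)·27.0000 = 9.0000

Both sides agree, confirming Parseval's theorem.

Σ|x[n]|² = (1/N)Σ|X[k]|² = 9.0000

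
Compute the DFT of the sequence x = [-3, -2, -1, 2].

X[k] = Σ(n=0 to 3) x[n] · ω_4^(nk)
where ω_4 = e^(-2πi/4)

Computing each X[k]:
X[0] = -4
X[1] = -2+4i
X[2] = -4
X[3] = -2-4i

X = [-4, -2+4i, -4, -2-4i]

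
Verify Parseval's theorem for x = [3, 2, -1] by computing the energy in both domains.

Time domain:
Σ|x[n]|² = |3|² + |2|² + |-1|² = 14.0000

Frequency domain:
(1/3)Σ|X[k]|² = (1/3)(|4|² + |2.5000-2.5981i|² + |2.5000+2.5981i|²) = (1/3)·42.0000 = 14.0000

Both sides agree, confirming Parseval's theorem.

Σ|x[n]|² = (1/N)Σ|X[k]|² = 14.0000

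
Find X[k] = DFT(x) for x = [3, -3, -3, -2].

X[k] = Σ(n=0 to 3) x[n] · ω_4^(nk)
where ω_4 = e^(-2πi/4)

Computing each X[k]:
X[0] = -5
X[1] = 6+1i
X[2] = 5
X[3] = 6-1i

X = [-5, 6+1i, 5, 6-1i]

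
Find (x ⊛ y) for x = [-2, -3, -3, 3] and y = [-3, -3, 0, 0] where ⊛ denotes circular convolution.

(x ⊛ y)[n] = Σ(m=0 to 3) x[m] · y[(n-m) mod 4]

Computing each output sample:
(x ⊛ y)[0] = -3
(x ⊛ y)[1] = 15
(x ⊛ y)[2] = 18
(x ⊛ y)[3] = 0

x ⊛ y = [-3, 15, 18, 0]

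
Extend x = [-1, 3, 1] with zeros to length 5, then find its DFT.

Original 3-point DFT: [3, -3.0000-1.7321i, -3.0000+1.7321i]
Zero-padded 5-point DFT provides frequency interpolation.

DFT_5([x, 0, ...]) = [3, -0.8820-3.4410i, -3.1180-0.8123i, -3.1180+0.8123i, -0.8820+3.4410i]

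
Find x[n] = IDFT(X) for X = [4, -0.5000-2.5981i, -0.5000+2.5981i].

x[n] = (1/3) Σ(k=0 to 2) X[k] · e^(2πikn/3)

Computing each x[n]:
x[0] = 1
x[1] = 3
x[2] = 0

x = [1, 3, 0]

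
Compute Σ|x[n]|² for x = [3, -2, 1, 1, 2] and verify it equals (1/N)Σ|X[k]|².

Time domain:
Σ|x[n]|² = |3|² + |-2|² + |1|² + |1|² + |2|² = 19.0000

Frequency domain:
(1/5)Σ|X[k]|² = (1/5)(|5|² + |1.3820+3.8042i|² + |3.6180+2.3511i|² + |3.6180-2.3511i|² + |1.3820-3.8042i|²) = (1/5)·95.0000 = 19.0000

Both sides agree, confirming Parseval's theorem.

Σ|x[n]|² = (1/N)Σ|X[k]|² = 19.0000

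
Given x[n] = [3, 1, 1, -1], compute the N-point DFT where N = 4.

X[k] = Σ(n=0 to 3) x[n] · ω_4^(nk)
where ω_4 = e^(-2πi/4)

Computing each X[k]:
X[0] = 4
X[1] = 2-2i
X[2] = 4
X[3] = 2+2i

X = [4, 2-2i, 4, 2+2i]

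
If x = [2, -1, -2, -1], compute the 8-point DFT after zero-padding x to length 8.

Original 4-point DFT: [-2, 4, 2, 4]
Zero-padded 8-point DFT provides frequency interpolation.

DFT_8([x, 0, ...]) = [-2, 2.0000+3.4142i, 4, 2.0000-0.5858i, 2, 2.0000+0.5858i, 4, 2.0000-3.4142i]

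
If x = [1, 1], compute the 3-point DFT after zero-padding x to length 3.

Original 2-point DFT: [2, 0]
Zero-padded 3-point DFT provides frequency interpolation.

DFT_3([x, 0, ...]) = [2, 0.5000-0.8660i, 0.5000+0.8660i]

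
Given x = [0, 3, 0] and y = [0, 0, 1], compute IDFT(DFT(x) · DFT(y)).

(x ⊛ y)[n] = Σ(m=0 to 2) x[m] · y[(n-m) mod 3]

Computing each output sample:
(x ⊛ y)[0] = 3
(x ⊛ y)[1] = 0
(x ⊛ y)[2] = 0

x ⊛ y = [3, 0, 0]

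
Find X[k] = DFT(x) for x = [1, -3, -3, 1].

X[k] = Σ(n=0 to 3) x[n] · ω_4^(nk)
where ω_4 = e^(-2πi/4)

Computing each X[k]:
X[0] = -4
X[1] = 4+4i
X[2] = 0
X[3] = 4-4i

X = [-4, 4+4i, 0, 4-4i]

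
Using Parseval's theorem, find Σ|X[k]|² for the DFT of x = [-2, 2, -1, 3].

Parseval: Σ|x[n]|² = (1/N)Σ|X[k]|², so Σ|X[k]|² = N·Σ|x[n]|² = 4·18.0000

Σ|X[k]|² = N·Σ|x[n]|² = 4·18.0000 = 72.0000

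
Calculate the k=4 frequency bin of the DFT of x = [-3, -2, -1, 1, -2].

X[4] = Σ(n=0 to 4) x[n] · ω_5^(4n) where ω_5 = e^(-2πi/5)
= (-3)·ω_5^0 + (-2)·ω_5^4 + (-1)·ω_5^8 + (1)·ω_5^12 + (-2)·ω_5^16

X[4] = -4.2361-1.1756i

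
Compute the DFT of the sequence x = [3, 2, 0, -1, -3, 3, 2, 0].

X[k] = Σ(n=0 to 7) x[n] · ω_8^(nk)
where ω_8 = e^(-2πi/8)

Computing each X[k]:
X[0] = 6
X[1] = 6.0000+3.4142i
X[2] = -2-6i
X[3] = 6.0000-0.5858i
X[4] = -2
X[5] = 6.0000+0.5858i
X[6] = -2+6i
X[7] = 6.0000-3.4142i

X = [6, 6.0000+3.4142i, -2-6i, 6.0000-0.5858i, -2, 6.0000+0.5858i, -2+6i, 6.0000-3.4142i]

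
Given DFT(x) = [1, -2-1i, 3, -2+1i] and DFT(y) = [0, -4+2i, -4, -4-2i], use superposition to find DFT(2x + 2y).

By linearity: DFT(2x + 2y) = 2·DFT(x) + 2·DFT(y)
= 2·[1, -2-1i, 3, -2+1i] + 2·[0, -4+2i, -4, -4-2i]

Computing element-wise:
Z[0] = 2·(1) + 2·(0) = 2
Z[1] = 2·(-2-1i) + 2·(-4+2i) = -12+2i
Z[2] = 2·(3) + 2·(-4) = -2
Z[3] = 2·(-2+1i) + 2·(-4-2i) = -12-2i

DFT(2x + 2y) = 2·X + 2·Y = [2, -12+2i, -2, -12-2i]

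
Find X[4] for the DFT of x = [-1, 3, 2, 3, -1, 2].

X[4] = Σ(n=0 to 5) x[n] · ω_6^(4n) where ω_6 = e^(-2πi/6)
= (-1)·ω_6^0 + (3)·ω_6^4 + (2)·ω_6^8 + (3)·ω_6^12 + (-1)·ω_6^16 + (2)·ω_6^20

X[4] = -1.0000-1.7321i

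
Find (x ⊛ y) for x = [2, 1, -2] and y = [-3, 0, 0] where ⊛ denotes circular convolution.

(x ⊛ y)[n] = Σ(m=0 to 2) x[m] · y[(n-m) mod 3]

Computing each output sample:
(x ⊛ y)[0] = -6
(x ⊛ y)[1] = -3
(x ⊛ y)[2] = 6

x ⊛ y = [-6, -3, 6]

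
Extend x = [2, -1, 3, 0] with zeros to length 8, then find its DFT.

Original 4-point DFT: [4, -1+1i, 6, -1-1i]
Zero-padded 8-point DFT provides frequency interpolation.

DFT_8([x, 0, ...]) = [4, 1.2929-2.2929i, -1+1i, 2.7071+3.7071i, 6, 2.7071-3.7071i, -1-1i, 1.2929+2.2929i]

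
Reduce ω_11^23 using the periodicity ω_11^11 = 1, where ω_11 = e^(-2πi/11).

Since ω_11^11 = 1, powers reduce modulo 11.
23 mod 11 = 1
So ω_11^23 = ω_11^1 = e^(-2πi·1/11)

ω_11^23 = ω_11^1 = 0.8413-0.5406i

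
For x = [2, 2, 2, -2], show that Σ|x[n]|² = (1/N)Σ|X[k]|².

Time domain:
Σ|x[n]|² = |2|² + |2|² + |2|² + |-2|² = 16.0000

Frequency domain:
(1/4)Σ|X[k]|² = (1/4)(|4|² + |-4i|² + |4|² + |4i|²) = (1/4)·64.0000 = 16.0000

Both sides agree, confirming Parseval's theorem.

Σ|x[n]|² = (1/N)Σ|X[k]|² = 16.0000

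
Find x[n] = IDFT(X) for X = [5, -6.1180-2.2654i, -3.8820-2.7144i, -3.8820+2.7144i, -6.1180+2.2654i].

x[n] = (1/5) Σ(k=0 to 4) X[k] · e^(2πikn/5)

Computing each x[n]:
x[0] = -3
x[1] = 3
x[2] = 2
x[3] = 3
x[4] = 0

x = [-3, 3, 2, 3, 0]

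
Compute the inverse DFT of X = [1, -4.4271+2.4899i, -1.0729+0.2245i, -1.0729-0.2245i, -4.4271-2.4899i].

x[n] = (1/5) Σ(k=0 to 4) X[k] · e^(2πikn/5)

Computing each x[n]:
x[0] = -2
x[1] = -1
x[2] = 1
x[3] = 2
x[4] = 1

x = [-2, -1, 1, 2, 1]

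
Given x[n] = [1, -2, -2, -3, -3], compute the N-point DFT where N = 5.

X[k] = Σ(n=0 to 4) x[n] · ω_5^(nk)
where ω_5 = e^(-2πi/5)

Computing each X[k]:
X[0] = -9
X[1] = 3.5000-1.5388i
X[2] = 3.5000+0.3633i
X[3] = 3.5000-0.3633i
X[4] = 3.5000+1.5388i

X = [-9, 3.5000-1.5388i, 3.5000+0.3633i, 3.5000-0.3633i, 3.5000+1.5388i]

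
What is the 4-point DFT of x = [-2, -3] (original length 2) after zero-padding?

Original 2-point DFT: [-5, 1]
Zero-padded 4-point DFT provides frequency interpolation.

DFT_4([x, 0, ...]) = [-5, -2+3i, 1, -2-3i]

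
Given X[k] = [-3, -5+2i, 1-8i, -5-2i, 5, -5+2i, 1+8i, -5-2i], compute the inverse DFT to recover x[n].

x[n] = (1/8) Σ(k=0 to 7) X[k] · e^(2πikn/8)

Computing each x[n]:
x[0] = -2
x[1] = 1
x[2] = -1
x[3] = -3
x[4] = 3
x[5] = 1
x[6] = 1
x[7] = -3

x = [-2, 1, -1, -3, 3, 1, 1, -3]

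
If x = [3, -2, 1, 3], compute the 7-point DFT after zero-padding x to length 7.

Original 4-point DFT: [5, 2+5i, 3, 2-5i]
Zero-padded 7-point DFT provides frequency interpolation.

DFT_7([x, 0, ...]) = [5, -1.1724-0.7129i, 4.4145+4.7292i, 4.7579-1.2752i, 4.7579+1.2752i, 4.4145-4.7292i, -1.1724+0.7129i]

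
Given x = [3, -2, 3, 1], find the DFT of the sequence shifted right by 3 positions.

Time shift by 3: X_shifted[k] = ω_4^(3k) · X[k]
Shifted x = [-2, 3, 1, 3]

DFT(x[n-3]) = [5, -3, -7, -3]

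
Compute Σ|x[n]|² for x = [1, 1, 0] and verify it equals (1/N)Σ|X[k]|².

Time domain:
Σ|x[n]|² = |1|² + |1|² + |0|² = 2.0000

Frequency domain:
(1/3)Σ|X[k]|² = (1/3)(|2|² + |0.5000-0.8660i|² + |0.5000+0.8660i|²) = (1/3)·6.0000 = 2.0000

Both sides agree, confirming Parseval's theorem.

Σ|x[n]|² = (1/N)Σ|X[k]|² = 2.0000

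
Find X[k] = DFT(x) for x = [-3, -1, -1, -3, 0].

X[k] = Σ(n=0 to 4) x[n] · ω_5^(nk)
where ω_5 = e^(-2πi/5)

Computing each X[k]:
X[0] = -8
X[1] = -0.0729-0.2245i
X[2] = -3.4271+2.4899i
X[3] = -3.4271-2.4899i
X[4] = -0.0729+0.2245i

X = [-8, -0.0729-0.2245i, -3.4271+2.4899i, -3.4271-2.4899i, -0.0729+0.2245i]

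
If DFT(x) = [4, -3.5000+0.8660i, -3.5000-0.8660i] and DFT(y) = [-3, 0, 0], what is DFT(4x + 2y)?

By linearity: DFT(4x + 2y) = 4·DFT(x) + 2·DFT(y)
= 4·[4, -3.5000+0.8660i, -3.5000-0.8660i] + 2·[-3, 0, 0]

Computing element-wise:
Z[0] = 4·(4) + 2·(-3) = 10
Z[1] = 4·(-3.5000+0.8660i) + 2·(0) = -14.0000+3.4640i
Z[2] = 4·(-3.5000-0.8660i) + 2·(0) = -14.0000-3.4640i

DFT(4x + 2y) = 4·X + 2·Y = [10, -14.0000+3.4640i, -14.0000-3.4640i]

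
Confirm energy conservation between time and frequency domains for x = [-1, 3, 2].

Time domain:
Σ|x[n]|² = |-1|² + |3|² + |2|² = 14.0000

Frequency domain:
(1/3)Σ|X[k]|² = (1/3)(|4|² + |-3.5000-0.8660i|² + |-3.5000+0.8660i|²) = (1/3)·42.0000 = 14.0000

Both sides agree, confirming Parseval's theorem.

Σ|x[n]|² = (1/N)Σ|X[k]|² = 14.0000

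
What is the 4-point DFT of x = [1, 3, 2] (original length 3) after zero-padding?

Original 3-point DFT: [6, -1.5000-0.8660i, -1.5000+0.8660i]
Zero-padded 4-point DFT provides frequency interpolation.

DFT_4([x, 0, ...]) = [6, -1-3i, 0, -1+3i]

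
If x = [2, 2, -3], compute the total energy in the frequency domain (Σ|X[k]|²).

Parseval: Σ|x[n]|² = (1/N)Σ|X[k]|², so Σ|X[k]|² = N·Σ|x[n]|² = 3·17.0000

Σ|X[k]|² = N·Σ|x[n]|² = 3·17.0000 = 51.0000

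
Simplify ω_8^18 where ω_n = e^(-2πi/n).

Since ω_8^8 = 1, powers reduce modulo 8.
18 mod 8 = 2
So ω_8^18 = ω_8^2 = e^(-2πi·2/8)

ω_8^18 = ω_8^2 = -1i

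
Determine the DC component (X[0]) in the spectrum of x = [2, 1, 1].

X[0] = Σ(n=0 to 2) x[n] · ω_3^0 = Σ x[n]
= (2) + (1) + (1)

X[0] = 4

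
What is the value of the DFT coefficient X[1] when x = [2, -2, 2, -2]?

X[1] = Σ(n=0 to 3) x[n] · ω_4^(1n) where ω_4 = e^(-2πi/4)
= (2)·ω_4^0 + (-2)·ω_4^1 + (2)·ω_4^2 + (-2)·ω_4^3

X[1] = 0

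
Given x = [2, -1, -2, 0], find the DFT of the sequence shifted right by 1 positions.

Time shift by 1: X_shifted[k] = ω_4^(1k) · X[k]
Shifted x = [0, 2, -1, -2]

DFT(x[n-1]) = [-1, 1-4i, -1, 1+4i]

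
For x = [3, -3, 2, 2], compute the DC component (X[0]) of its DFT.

X[0] = Σ(n=0 to 3) x[n] · ω_4^0 = Σ x[n]
= (3) + (-3) + (2) + (2)

X[0] = 4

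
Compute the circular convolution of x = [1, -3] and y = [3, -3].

(x ⊛ y)[n] = Σ(m=0 to 1) x[m] · y[(n-m) mod 2]

Computing each output sample:
(x ⊛ y)[0] = 12
(x ⊛ y)[1] = -12

x ⊛ y = [12, -12]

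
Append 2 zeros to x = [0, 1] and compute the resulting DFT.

Original 2-point DFT: [1, -1]
Zero-padded 4-point DFT provides frequency interpolation.

DFT_4([x, 0, ...]) = [1, -1i, -1, 1i]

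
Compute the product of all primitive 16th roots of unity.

The primitive 16th roots of unity are ω_16^k for k coprime to 16: k ∈ {1, 3, 5, 7, 9, 11, 13, 15}
Their product equals the constant term of the cyclotomic polynomial Φ_16(x) up to sign.
For n ≥ 3, the product of all primitive nth roots of unity is 1. (For n=1 it is 1; for n=2 it is -1.)

1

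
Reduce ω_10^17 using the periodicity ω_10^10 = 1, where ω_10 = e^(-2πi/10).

Since ω_10^10 = 1, powers reduce modulo 10.
17 mod 10 = 7
So ω_10^17 = ω_10^7 = e^(-2πi·7/10)

ω_10^17 = ω_10^7 = -0.3090+0.9511i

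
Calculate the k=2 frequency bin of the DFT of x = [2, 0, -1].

X[2] = Σ(n=0 to 2) x[n] · ω_3^(2n) where ω_3 = e^(-2πi/3)
= (2)·ω_3^0 + (0)·ω_3^2 + (-1)·ω_3^4

X[2] = 2.5000+0.8660i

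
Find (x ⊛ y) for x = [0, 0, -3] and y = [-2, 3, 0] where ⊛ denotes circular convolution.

(x ⊛ y)[n] = Σ(m=0 to 2) x[m] · y[(n-m) mod 3]

Computing each output sample:
(x ⊛ y)[0] = -9
(x ⊛ y)[1] = 0
(x ⊛ y)[2] = 6

x ⊛ y = [-9, 0, 6]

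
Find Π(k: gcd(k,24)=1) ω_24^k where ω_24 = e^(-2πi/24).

The primitive 24th roots of unity are ω_24^k for k coprime to 24: k ∈ {1, 5, 7, 11, 13, 17, 19, 23}
Their product equals the constant term of the cyclotomic polynomial Φ_24(x) up to sign.
For n ≥ 3, the product of all primitive nth roots of unity is 1. (For n=1 it is 1; for n=2 it is -1.)

1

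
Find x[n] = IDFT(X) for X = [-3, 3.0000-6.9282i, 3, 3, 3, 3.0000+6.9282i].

x[n] = (1/6) Σ(k=0 to 5) X[k] · e^(2πikn/6)

Computing each x[n]:
x[0] = 2
x[1] = 1
x[2] = 1
x[3] = -1
x[4] = -3
x[5] = -3

x = [2, 1, 1, -1, -3, -3]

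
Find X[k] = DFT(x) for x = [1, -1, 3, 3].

X[k] = Σ(n=0 to 3) x[n] · ω_4^(nk)
where ω_4 = e^(-2πi/4)

Computing each X[k]:
X[0] = 6
X[1] = -2+4i
X[2] = 2
X[3] = -2-4i

X = [6, -2+4i, 2, -2-4i]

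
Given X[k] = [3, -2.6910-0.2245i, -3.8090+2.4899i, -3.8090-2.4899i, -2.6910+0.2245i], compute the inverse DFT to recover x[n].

x[n] = (1/5) Σ(k=0 to 4) X[k] · e^(2πikn/5)

Computing each x[n]:
x[0] = -2
x[1] = 1
x[2] = 2
x[3] = 0
x[4] = 2

x = [-2, 1, 2, 0, 2]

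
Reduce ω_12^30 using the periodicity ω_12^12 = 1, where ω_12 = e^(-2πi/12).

Since ω_12^12 = 1, powers reduce modulo 12.
30 mod 12 = 6
So ω_12^30 = ω_12^6 = e^(-2πi·6/12)

ω_12^30 = ω_12^6 = -1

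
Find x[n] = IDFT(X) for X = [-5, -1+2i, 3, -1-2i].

x[n] = (1/4) Σ(k=0 to 3) X[k] · e^(2πikn/4)

Computing each x[n]:
x[0] = -1
x[1] = -3
x[2] = 0
x[3] = -1

x = [-1, -3, 0, -1]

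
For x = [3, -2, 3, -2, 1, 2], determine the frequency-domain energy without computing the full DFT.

Parseval: Σ|x[n]|² = (1/N)Σ|X[k]|², so Σ|X[k]|² = N·Σ|x[n]|² = 6·31.0000

Σ|X[k]|² = N·Σ|x[n]|² = 6·31.0000 = 186.0000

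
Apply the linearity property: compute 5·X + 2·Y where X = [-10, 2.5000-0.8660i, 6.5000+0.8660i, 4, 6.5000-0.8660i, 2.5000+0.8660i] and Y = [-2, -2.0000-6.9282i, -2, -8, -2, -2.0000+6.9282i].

By linearity: DFT(5x + 2y) = 5·DFT(x) + 2·DFT(y)
= 5·[-10, 2.5000-0.8660i, 6.5000+0.8660i, 4, 6.5000-0.8660i, 2.5000+0.8660i] + 2·[-2, -2.0000-6.9282i, -2, -8, -2, -2.0000+6.9282i]

Computing element-wise:
Z[0] = 5·(-10) + 2·(-2) = -54
Z[1] = 5·(2.5000-0.8660i) + 2·(-2.0000-6.9282i) = 8.5000-18.1864i
Z[2] = 5·(6.5000+0.8660i) + 2·(-2) = 28.5000+4.3300i
Z[3] = 5·(4) + 2·(-8) = 4
Z[4] = 5·(6.5000-0.8660i) + 2·(-2) = 28.5000-4.3300i
Z[5] = 5·(2.5000+0.8660i) + 2·(-2.0000+6.9282i) = 8.5000+18.1864i

DFT(5x + 2y) = 5·X + 2·Y = [-54, 8.5000-18.1864i, 28.5000+4.3300i, 4, 28.5000-4.3300i, 8.5000+18.1864i]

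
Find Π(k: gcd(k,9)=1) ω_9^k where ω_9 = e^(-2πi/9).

The primitive 9th roots of unity are ω_9^k for k coprime to 9: k ∈ {1, 2, 4, 5, 7, 8}
Their product equals the constant term of the cyclotomic polynomial Φ_9(x) up to sign.
For n ≥ 3, the product of all primitive nth roots of unity is 1. (For n=1 it is 1; for n=2 it is -1.)

1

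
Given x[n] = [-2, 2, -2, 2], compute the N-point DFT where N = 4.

X[k] = Σ(n=0 to 3) x[n] · ω_4^(nk)
where ω_4 = e^(-2πi/4)

Computing each X[k]:
X[0] = 0
X[1] = 0
X[2] = -8
X[3] = 0

X = [0, 0, -8, 0]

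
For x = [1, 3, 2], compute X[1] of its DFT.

X[1] = Σ(n=0 to 2) x[n] · ω_3^(1n) where ω_3 = e^(-2πi/3)
= (1)·ω_3^0 + (3)·ω_3^1 + (2)·ω_3^2

X[1] = -1.5000-0.8660i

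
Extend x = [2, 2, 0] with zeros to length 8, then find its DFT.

Original 3-point DFT: [4, 1.0000-1.7321i, 1.0000+1.7321i]
Zero-padded 8-point DFT provides frequency interpolation.

DFT_8([x, 0, ...]) = [4, 3.4142-1.4142i, 2-2i, 0.5858-1.4142i, 0, 0.5858+1.4142i, 2+2i, 3.4142+1.4142i]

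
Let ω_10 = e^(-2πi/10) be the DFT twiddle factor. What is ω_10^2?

ω_10^2 = e^(-2πi·2/10)
= cos(-2π·2/10) + i·sin(-2π·2/10)
= cos(-4π/10) + i·sin(-4π/10)

ω_10^2 = cos(-4π/10) + i·sin(-4π/10) = 0.3090-0.9511i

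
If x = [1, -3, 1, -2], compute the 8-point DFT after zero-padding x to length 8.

Original 4-point DFT: [-3, 1i, 7, -1i]
Zero-padded 8-point DFT provides frequency interpolation.

DFT_8([x, 0, ...]) = [-3, 0.2929+2.5355i, 1i, 1.7071+4.5355i, 7, 1.7071-4.5355i, -1i, 0.2929-2.5355i]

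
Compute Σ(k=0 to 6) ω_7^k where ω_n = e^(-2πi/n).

Sum of all nth roots of unity equals 0 for n > 1 (geometric series with r ≠ 1).

0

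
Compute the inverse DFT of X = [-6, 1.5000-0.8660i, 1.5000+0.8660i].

x[n] = (1/3) Σ(k=0 to 2) X[k] · e^(2πikn/3)

Computing each x[n]:
x[0] = -1
x[1] = -2
x[2] = -3

x = [-1, -2, -3]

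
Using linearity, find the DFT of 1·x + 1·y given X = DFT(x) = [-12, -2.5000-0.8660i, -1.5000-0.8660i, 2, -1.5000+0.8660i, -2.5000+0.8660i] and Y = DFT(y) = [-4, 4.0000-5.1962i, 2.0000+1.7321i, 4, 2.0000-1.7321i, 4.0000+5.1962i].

By linearity: DFT(1x + 1y) = 1·DFT(x) + 1·DFT(y)
= 1·[-12, -2.5000-0.8660i, -1.5000-0.8660i, 2, -1.5000+0.8660i, -2.5000+0.8660i] + 1·[-4, 4.0000-5.1962i, 2.0000+1.7321i, 4, 2.0000-1.7321i, 4.0000+5.1962i]

Computing element-wise:
Z[0] = 1·(-12) + 1·(-4) = -16
Z[1] = 1·(-2.5000-0.8660i) + 1·(4.0000-5.1962i) = 1.5000-6.0622i
Z[2] = 1·(-1.5000-0.8660i) + 1·(2.0000+1.7321i) = 0.5000+0.8661i
Z[3] = 1·(2) + 1·(4) = 6
Z[4] = 1·(-1.5000+0.8660i) + 1·(2.0000-1.7321i) = 0.5000-0.8661i
Z[5] = 1·(-2.5000+0.8660i) + 1·(4.0000+5.1962i) = 1.5000+6.0622i

DFT(1x + 1y) = 1·X + 1·Y = [-16, 1.5000-6.0622i, 0.5000+0.8661i, 6, 0.5000-0.8661i, 1.5000+6.0622i]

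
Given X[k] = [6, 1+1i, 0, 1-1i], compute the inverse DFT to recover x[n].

x[n] = (1/4) Σ(k=0 to 3) X[k] · e^(2πikn/4)

Computing each x[n]:
x[0] = 2
x[1] = 1
x[2] = 1
x[3] = 2

x = [2, 1, 1, 2]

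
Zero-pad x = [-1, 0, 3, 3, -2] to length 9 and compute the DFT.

Original 5-point DFT: [3, -6.4721-1.9021i, 2.4721-1.1756i, 2.4721+1.1756i, -6.4721+1.9021i]
Zero-padded 9-point DFT provides frequency interpolation.

DFT_9([x, 0, ...]) = [3, -0.0997-4.8685i, -6.8512+0.2864i, 1.5000+4.3301i, -0.5492-2.6393i, -0.5492+2.6393i, 1.5000-4.3301i, -6.8512-0.2864i, -0.0997+4.8685i]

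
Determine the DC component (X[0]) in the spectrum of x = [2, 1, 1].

X[0] = Σ(n=0 to 2) x[n] · ω_3^0 = Σ x[n]
= (2) + (1) + (1)

X[0] = 4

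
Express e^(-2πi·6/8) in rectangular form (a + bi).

ω_8^6 = e^(-2πi·6/8)
= cos(-2π·6/8) + i·sin(-2π·6/8)
= cos(-12π/8) + i·sin(-12π/8)

ω_8^6 = cos(-12π/8) + i·sin(-12π/8) = 1i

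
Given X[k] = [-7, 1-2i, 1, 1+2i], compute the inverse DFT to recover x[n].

x[n] = (1/4) Σ(k=0 to 3) X[k] · e^(2πikn/4)

Computing each x[n]:
x[0] = -1
x[1] = -1
x[2] = -2
x[3] = -3

x = [-1, -1, -2, -3]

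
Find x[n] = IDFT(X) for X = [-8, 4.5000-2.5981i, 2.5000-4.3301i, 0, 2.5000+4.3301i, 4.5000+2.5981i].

x[n] = (1/6) Σ(k=0 to 5) X[k] · e^(2πikn/6)

Computing each x[n]:
x[0] = 1
x[1] = 1
x[2] = -3
x[3] = -2
x[4] = -2
x[5] = -3

x = [1, 1, -3, -2, -2, -3]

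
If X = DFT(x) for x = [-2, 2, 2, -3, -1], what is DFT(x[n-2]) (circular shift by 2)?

Time shift by 2: X_shifted[k] = ω_5^(2k) · X[k]
Shifted x = [-3, -1, -2, 2, 2]

DFT(x[n-2]) = [-2, -2.6910+5.2043i, -3.8090-2.0409i, -3.8090+2.0409i, -2.6910-5.2043i]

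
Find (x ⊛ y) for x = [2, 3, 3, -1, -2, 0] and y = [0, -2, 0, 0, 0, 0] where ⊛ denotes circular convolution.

(x ⊛ y)[n] = Σ(m=0 to 5) x[m] · y[(n-m) mod 6]

Computing each output sample:
(x ⊛ y)[0] = 0
(x ⊛ y)[1] = -4
(x ⊛ y)[2] = -6
(x ⊛ y)[3] = -6
(x ⊛ y)[4] = 2
(x ⊛ y)[5] = 4

x ⊛ y = [0, -4, -6, -6, 2, 4]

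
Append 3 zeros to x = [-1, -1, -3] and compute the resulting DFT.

Original 3-point DFT: [-5, 1.0000-1.7321i, 1.0000+1.7321i]
Zero-padded 6-point DFT provides frequency interpolation.

DFT_6([x, 0, ...]) = [-5, 3.4641i, 1.0000-1.7321i, -3, 1.0000+1.7321i, -3.4641i]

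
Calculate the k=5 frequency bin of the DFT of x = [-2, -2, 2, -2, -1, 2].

X[5] = Σ(n=0 to 5) x[n] · ω_6^(5n) where ω_6 = e^(-2πi/6)
= (-2)·ω_6^0 + (-2)·ω_6^5 + (2)·ω_6^10 + (-2)·ω_6^15 + (-1)·ω_6^20 + (2)·ω_6^25

X[5] = -0.5000-0.8660i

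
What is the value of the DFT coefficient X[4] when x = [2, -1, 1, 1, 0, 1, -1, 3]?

X[4] = Σ(n=0 to 7) x[n] · ω_8^(4n) where ω_8 = e^(-2πi/8)
= (2)·ω_8^0 + (-1)·ω_8^4 + (1)·ω_8^8 + (1)·ω_8^12 + (0)·ω_8^16 + (1)·ω_8^20 + (-1)·ω_8^24 + (3)·ω_8^28

X[4] = -2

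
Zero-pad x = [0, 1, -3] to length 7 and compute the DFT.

Original 3-point DFT: [-2, 1.0000-3.4641i, 1.0000+3.4641i]
Zero-padded 7-point DFT provides frequency interpolation.

DFT_7([x, 0, ...]) = [-2, 1.2911+2.1430i, 2.4804-2.2766i, -2.7714-2.7794i, -2.7714+2.7794i, 2.4804+2.2766i, 1.2911-2.1430i]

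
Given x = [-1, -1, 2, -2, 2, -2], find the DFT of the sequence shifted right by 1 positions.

Time shift by 1: X_shifted[k] = ω_6^(1k) · X[k]
Shifted x = [-2, -1, -1, 2, -2, 2]

DFT(x[n-1]) = [-2, -2.0000+1.7321i, 1.0000+3.4641i, -8, 1.0000-3.4641i, -2.0000-1.7321i]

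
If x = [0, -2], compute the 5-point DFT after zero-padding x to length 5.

Original 2-point DFT: [-2, 2]
Zero-padded 5-point DFT provides frequency interpolation.

DFT_5([x, 0, ...]) = [-2, -0.6180+1.9021i, 1.6180+1.1756i, 1.6180-1.1756i, -0.6180-1.9021i]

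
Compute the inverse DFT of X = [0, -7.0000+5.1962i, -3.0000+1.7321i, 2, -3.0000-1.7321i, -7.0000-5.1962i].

x[n] = (1/6) Σ(k=0 to 5) X[k] · e^(2πikn/6)

Computing each x[n]:
x[0] = -3
x[1] = -3
x[2] = 1
x[3] = 1
x[4] = 3
x[5] = 1

x = [-3, -3, 1, 1, 3, 1]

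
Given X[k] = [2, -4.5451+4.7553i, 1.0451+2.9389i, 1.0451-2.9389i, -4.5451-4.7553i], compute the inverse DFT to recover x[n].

x[n] = (1/5) Σ(k=0 to 4) X[k] · e^(2πikn/5)

Computing each x[n]:
x[0] = -1
x[1] = -3
x[2] = 2
x[3] = 2
x[4] = 2

x = [-1, -3, 2, 2, 2]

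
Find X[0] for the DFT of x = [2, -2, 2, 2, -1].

X[0] = Σ(n=0 to 4) x[n] · ω_5^0 = Σ x[n]
= (2) + (-2) + (2) + (2) + (-1)

X[0] = 3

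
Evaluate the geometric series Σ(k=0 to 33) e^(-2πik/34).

Sum of all nth roots of unity equals 0 for n > 1 (geometric series with r ≠ 1).

0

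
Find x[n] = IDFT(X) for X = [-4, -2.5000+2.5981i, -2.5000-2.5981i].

x[n] = (1/3) Σ(k=0 to 2) X[k] · e^(2πikn/3)

Computing each x[n]:
x[0] = -3
x[1] = -2
x[2] = 1

x = [-3, -2, 1]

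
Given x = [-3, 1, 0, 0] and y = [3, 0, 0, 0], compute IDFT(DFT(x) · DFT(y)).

(x ⊛ y)[n] = Σ(m=0 to 3) x[m] · y[(n-m) mod 4]

Computing each output sample:
(x ⊛ y)[0] = -9
(x ⊛ y)[1] = 3
(x ⊛ y)[2] = 0
(x ⊛ y)[3] = 0

x ⊛ y = [-9, 3, 0, 0]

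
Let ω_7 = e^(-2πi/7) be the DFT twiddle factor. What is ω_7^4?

ω_7^4 = e^(-2πi·4/7)
= cos(-2π·4/7) + i·sin(-2π·4/7)
= cos(-8π/7) + i·sin(-8π/7)

ω_7^4 = cos(-8π/7) + i·sin(-8π/7) = -0.9010+0.4339i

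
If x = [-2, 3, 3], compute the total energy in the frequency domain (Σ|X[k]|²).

Parseval: Σ|x[n]|² = (1/N)Σ|X[k]|², so Σ|X[k]|² = N·Σ|x[n]|² = 3·22.0000

Σ|X[k]|² = N·Σ|x[n]|² = 3·22.0000 = 66.0000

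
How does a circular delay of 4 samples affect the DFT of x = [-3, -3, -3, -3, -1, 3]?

Time shift by 4: X_shifted[k] = ω_6^(4k) · X[k]
Shifted x = [-3, -3, -1, 3, -3, -3]

DFT(x[n-4]) = [-10, -7.0000-1.7321i, 5.0000+1.7321i, -4, 5.0000-1.7321i, -7.0000+1.7321i]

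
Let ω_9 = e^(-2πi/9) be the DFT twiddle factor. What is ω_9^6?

ω_9^6 = e^(-2πi·6/9)
= cos(-2π·6/9) + i·sin(-2π·6/9)
= cos(-12π/9) + i·sin(-12π/9)

ω_9^6 = cos(-12π/9) + i·sin(-12π/9) = -0.5000+0.8660i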